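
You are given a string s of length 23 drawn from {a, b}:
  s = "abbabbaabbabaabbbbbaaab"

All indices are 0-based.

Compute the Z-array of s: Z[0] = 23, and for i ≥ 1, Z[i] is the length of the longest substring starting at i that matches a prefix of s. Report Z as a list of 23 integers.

[23, 0, 0, 4, 0, 0, 1, 5, 0, 0, 2, 0, 1, 3, 0, 0, 0, 0, 0, 1, 1, 2, 0]

Z[0]=23
i=1: outside box; Z[1]=0
i=2: outside box; Z[2]=0
i=3: outside box; Z[3]=4 scan→box=[3,7)
i=4: min(r-i=3, Z[1]=0)=0; Z[4]=0
i=5: min(r-i=2, Z[2]=0)=0; Z[5]=0
i=6: min(r-i=1, Z[3]=4)=1; Z[6]=1
i=7: outside box; Z[7]=5 scan→box=[7,12)
i=8: min(r-i=4, Z[1]=0)=0; Z[8]=0
i=9: min(r-i=3, Z[2]=0)=0; Z[9]=0
i=10: min(r-i=2, Z[3]=4)=2; Z[10]=2
i=11: min(r-i=1, Z[4]=0)=0; Z[11]=0
i=12: outside box; Z[12]=1 scan→box=[12,13)
i=13: outside box; Z[13]=3 scan→box=[13,16)
i=14: min(r-i=2, Z[1]=0)=0; Z[14]=0
i=15: min(r-i=1, Z[2]=0)=0; Z[15]=0
i=16: outside box; Z[16]=0
i=17: outside box; Z[17]=0
i=18: outside box; Z[18]=0
i=19: outside box; Z[19]=1 scan→box=[19,20)
i=20: outside box; Z[20]=1 scan→box=[20,21)
i=21: outside box; Z[21]=2 scan→box=[21,23)
i=22: min(r-i=1, Z[1]=0)=0; Z[22]=0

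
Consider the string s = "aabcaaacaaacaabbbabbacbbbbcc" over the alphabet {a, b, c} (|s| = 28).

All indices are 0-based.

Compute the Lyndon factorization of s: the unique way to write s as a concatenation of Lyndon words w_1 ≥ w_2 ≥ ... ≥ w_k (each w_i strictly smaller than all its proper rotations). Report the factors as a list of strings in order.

["aabc", "aaacaaacaabbbabbacbbbbcc"]

emit factor 1: 'aabc' (i=0, period=4)
emit factor 2: 'aaacaaacaabbbabbacbbbbcc' (i=4, period=24)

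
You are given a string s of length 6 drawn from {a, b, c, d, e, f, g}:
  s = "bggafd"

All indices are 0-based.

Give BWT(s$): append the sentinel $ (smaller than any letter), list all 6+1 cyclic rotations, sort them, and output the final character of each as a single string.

dg$fagb

rank  rotation last
    0  $bggafd  d
    1  afd$bgg  g
    2  bggafd$  $
    3  d$bggaf  f
    4  fd$bgga  a
    5  gafd$bg  g
    6  ggafd$b  b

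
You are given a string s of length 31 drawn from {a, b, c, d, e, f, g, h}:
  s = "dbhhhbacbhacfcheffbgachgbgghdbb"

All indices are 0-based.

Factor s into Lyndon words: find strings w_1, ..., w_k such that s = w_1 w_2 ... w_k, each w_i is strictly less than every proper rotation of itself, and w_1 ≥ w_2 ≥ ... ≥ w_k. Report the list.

emit factor 1: 'd' (i=0, period=1)
emit factor 2: 'bhhh' (i=1, period=4)
emit factor 3: 'b' (i=5, period=1)
emit factor 4: 'acbhacfcheffbgachgbgghdbb' (i=6, period=25)

["d", "bhhh", "b", "acbhacfcheffbgachgbgghdbb"]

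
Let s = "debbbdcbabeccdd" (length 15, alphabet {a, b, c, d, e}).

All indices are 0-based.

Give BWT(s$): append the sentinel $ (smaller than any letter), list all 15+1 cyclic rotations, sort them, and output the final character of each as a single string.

rank  rotation          last
    0  $debbbdcbabeccdd  d
    1  abeccdd$debbbdcb  b
    2  babeccdd$debbbdc  c
    3  bbbdcbabeccdd$de  e
    4  bbdcbabeccdd$deb  b
    5  bdcbabeccdd$debb  b
    6  beccdd$debbbdcba  a
    7  cbabeccdd$debbbd  d
    8  ccdd$debbbdcbabe  e
    9  cdd$debbbdcbabec  c
   10  d$debbbdcbabeccd  d
   11  dcbabeccdd$debbb  b
   12  dd$debbbdcbabecc  c
   13  debbbdcbabeccdd$  $
   14  ebbbdcbabeccdd$d  d
   15  eccdd$debbbdcbab  b

dbcebbadecdbc$db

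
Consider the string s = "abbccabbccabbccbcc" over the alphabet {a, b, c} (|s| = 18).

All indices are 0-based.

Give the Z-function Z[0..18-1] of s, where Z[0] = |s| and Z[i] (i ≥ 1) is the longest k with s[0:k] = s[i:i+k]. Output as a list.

[18, 0, 0, 0, 0, 10, 0, 0, 0, 0, 5, 0, 0, 0, 0, 0, 0, 0]

Z[0]=18
i=1: i≥r, start 0; Z[1]=0
i=2: i≥r, start 0; Z[2]=0
i=3: i≥r, start 0; Z[3]=0
i=4: i≥r, start 0; Z[4]=0
i=5: i≥r, start 0; Z[5]=10 scan→box=[5,15)
i=6: min(r-i=9, Z[1]=0)=0; Z[6]=0
i=7: min(r-i=8, Z[2]=0)=0; Z[7]=0
i=8: min(r-i=7, Z[3]=0)=0; Z[8]=0
i=9: min(r-i=6, Z[4]=0)=0; Z[9]=0
i=10: min(r-i=5, Z[5]=10)=5; Z[10]=5
i=11: min(r-i=4, Z[6]=0)=0; Z[11]=0
i=12: min(r-i=3, Z[7]=0)=0; Z[12]=0
i=13: min(r-i=2, Z[8]=0)=0; Z[13]=0
i=14: min(r-i=1, Z[9]=0)=0; Z[14]=0
i=15: i≥r, start 0; Z[15]=0
i=16: i≥r, start 0; Z[16]=0
i=17: i≥r, start 0; Z[17]=0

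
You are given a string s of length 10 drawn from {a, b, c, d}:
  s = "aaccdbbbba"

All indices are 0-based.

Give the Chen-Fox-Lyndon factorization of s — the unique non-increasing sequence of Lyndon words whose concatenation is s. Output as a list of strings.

["aaccdbbbb", "a"]

emit factor 1: 'aaccdbbbb' (i=0, period=9)
emit factor 2: 'a' (i=9, period=1)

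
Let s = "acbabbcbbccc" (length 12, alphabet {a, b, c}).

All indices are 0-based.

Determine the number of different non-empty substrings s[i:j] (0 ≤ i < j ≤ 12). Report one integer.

64

sorted suffixes:
  #0 SA[0]=3  'abbcbbccc'
  #1 SA[1]=0  'acbabbcbbccc'
  #2 SA[2]=2  'babbcbbccc'
  #3 SA[3]=4  'bbcbbccc'
  #4 SA[4]=7  'bbccc'
  #5 SA[5]=5  'bcbbccc'
  #6 SA[6]=8  'bccc'
  #7 SA[7]=11  'c'
  #8 SA[8]=1  'cbabbcbbccc'
  #9 SA[9]=6  'cbbccc'
  #10 SA[10]=10  'cc'
  #11 SA[11]=9  'ccc'

SA = [3, 0, 2, 4, 7, 5, 8, 11, 1, 6, 10, 9]
[i] adj suffixes → lcp
  [1] 3/0 → 1 ('a')
  [2] 0/2 → 0 ('')
  [3] 2/4 → 1 ('b')
  [4] 4/7 → 3 ('bbc')
  [5] 7/5 → 1 ('b')
  [6] 5/8 → 2 ('bc')
  [7] 8/11 → 0 ('')
  [8] 11/1 → 1 ('c')
  [9] 1/6 → 2 ('cb')
  [10] 6/10 → 1 ('c')
  [11] 10/9 → 2 ('cc')

n(n+1)/2 = 12·13/2 = 78
Σ LCP = 0 + 1 + 0 + 1 + 3 + 1 + 2 + 0 + 1 + 2 + 1 + 2 = 14
distinct = 78 − 14 = 64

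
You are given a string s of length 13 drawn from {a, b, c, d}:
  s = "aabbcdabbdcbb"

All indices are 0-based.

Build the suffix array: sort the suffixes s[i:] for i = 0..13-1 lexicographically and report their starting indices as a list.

rank→(start, suffix):
  0 → (0, 'aabbcdabbdcbb')
  1 → (1, 'abbcdabbdcbb')
  2 → (6, 'abbdcbb')
  3 → (12, 'b')
  4 → (11, 'bb')
  5 → (2, 'bbcdabbdcbb')
  6 → (7, 'bbdcbb')
  7 → (3, 'bcdabbdcbb')
  8 → (8, 'bdcbb')
  9 → (10, 'cbb')
  10 → (4, 'cdabbdcbb')
  11 → (5, 'dabbdcbb')
  12 → (9, 'dcbb')

[0, 1, 6, 12, 11, 2, 7, 3, 8, 10, 4, 5, 9]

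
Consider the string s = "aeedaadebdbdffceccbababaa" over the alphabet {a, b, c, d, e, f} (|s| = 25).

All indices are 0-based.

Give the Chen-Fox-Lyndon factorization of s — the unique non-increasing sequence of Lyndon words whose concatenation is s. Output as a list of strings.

["aeed", "aadebdbdffceccbabab", "a", "a"]

emit factor 1: 'aeed' (i=0, period=4)
emit factor 2: 'aadebdbdffceccbabab' (i=4, period=19)
emit factor 3: 'a' (i=23, period=1)
emit factor 4: 'a' (i=24, period=1)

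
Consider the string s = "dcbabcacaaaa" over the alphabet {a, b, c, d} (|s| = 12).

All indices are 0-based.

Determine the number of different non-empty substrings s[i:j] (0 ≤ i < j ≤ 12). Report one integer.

66

rank→(start, suffix):
  0 → (11, 'a')
  1 → (10, 'aa')
  2 → (9, 'aaa')
  3 → (8, 'aaaa')
  4 → (3, 'abcacaaaa')
  5 → (6, 'acaaaa')
  6 → (2, 'babcacaaaa')
  7 → (4, 'bcacaaaa')
  8 → (7, 'caaaa')
  9 → (5, 'cacaaaa')
  10 → (1, 'cbabcacaaaa')
  11 → (0, 'dcbabcacaaaa')

SA = [11, 10, 9, 8, 3, 6, 2, 4, 7, 5, 1, 0]
rank  pair      lcp
   1  s[11:],s[10:]  1  'a'
   2  s[10:],s[9:]  2  'aa'
   3  s[9:],s[8:]  3  'aaa'
   4  s[8:],s[3:]  1  'a'
   5  s[3:],s[6:]  1  'a'
   6  s[6:],s[2:]  0  ''
   7  s[2:],s[4:]  1  'b'
   8  s[4:],s[7:]  0  ''
   9  s[7:],s[5:]  2  'ca'
  10  s[5:],s[1:]  1  'c'
  11  s[1:],s[0:]  0  ''

n(n+1)/2 = 12·13/2 = 78
Σ LCP = 0 + 1 + 2 + 3 + 1 + 1 + 0 + 1 + 0 + 2 + 1 + 0 = 12
distinct = 78 − 12 = 66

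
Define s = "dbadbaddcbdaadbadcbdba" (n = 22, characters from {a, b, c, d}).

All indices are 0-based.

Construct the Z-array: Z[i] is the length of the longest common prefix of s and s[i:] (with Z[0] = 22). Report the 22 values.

Z[0]=22
i=1: outside box; Z[1]=0
i=2: outside box; Z[2]=0
i=3: outside box; Z[3]=4 extend→box=[3,7)
i=4: min(r-i=3, Z[1]=0)=0; Z[4]=0
i=5: min(r-i=2, Z[2]=0)=0; Z[5]=0
i=6: min(r-i=1, Z[3]=4)=1; Z[6]=1
i=7: outside box; Z[7]=1 extend→box=[7,8)
i=8: outside box; Z[8]=0
i=9: outside box; Z[9]=0
i=10: outside box; Z[10]=1 extend→box=[10,11)
i=11: outside box; Z[11]=0
i=12: outside box; Z[12]=0
i=13: outside box; Z[13]=4 extend→box=[13,17)
i=14: min(r-i=3, Z[1]=0)=0; Z[14]=0
i=15: min(r-i=2, Z[2]=0)=0; Z[15]=0
i=16: min(r-i=1, Z[3]=4)=1; Z[16]=1
i=17: outside box; Z[17]=0
i=18: outside box; Z[18]=0
i=19: outside box; Z[19]=3 extend→box=[19,22)
i=20: min(r-i=2, Z[1]=0)=0; Z[20]=0
i=21: min(r-i=1, Z[2]=0)=0; Z[21]=0

[22, 0, 0, 4, 0, 0, 1, 1, 0, 0, 1, 0, 0, 4, 0, 0, 1, 0, 0, 3, 0, 0]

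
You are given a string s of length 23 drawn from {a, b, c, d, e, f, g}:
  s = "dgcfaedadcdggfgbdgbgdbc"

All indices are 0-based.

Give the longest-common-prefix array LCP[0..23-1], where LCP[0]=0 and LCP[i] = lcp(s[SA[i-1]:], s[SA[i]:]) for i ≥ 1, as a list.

sorted suffixes:
  #0 SA[0]=7  'adcdggfgbdgbgdbc'
  #1 SA[1]=4  'aedadcdggfgbdgbgdbc'
  #2 SA[2]=21  'bc'
  #3 SA[3]=15  'bdgbgdbc'
  #4 SA[4]=18  'bgdbc'
  #5 SA[5]=22  'c'
  #6 SA[6]=9  'cdggfgbdgbgdbc'
  #7 SA[7]=2  'cfaedadcdggfgbdgbgdbc'
  #8 SA[8]=6  'dadcdggfgbdgbgdbc'
  #9 SA[9]=20  'dbc'
  #10 SA[10]=8  'dcdggfgbdgbgdbc'
  #11 SA[11]=16  'dgbgdbc'
  #12 SA[12]=0  'dgcfaedadcdggfgbdgbgdbc'
  #13 SA[13]=10  'dggfgbdgbgdbc'
  #14 SA[14]=5  'edadcdggfgbdgbgdbc'
  #15 SA[15]=3  'faedadcdggfgbdgbgdbc'
  #16 SA[16]=13  'fgbdgbgdbc'
  #17 SA[17]=14  'gbdgbgdbc'
  #18 SA[18]=17  'gbgdbc'
  #19 SA[19]=1  'gcfaedadcdggfgbdgbgdbc'
  #20 SA[20]=19  'gdbc'
  #21 SA[21]=12  'gfgbdgbgdbc'
  #22 SA[22]=11  'ggfgbdgbgdbc'

SA = [7, 4, 21, 15, 18, 22, 9, 2, 6, 20, 8, 16, 0, 10, 5, 3, 13, 14, 17, 1, 19, 12, 11]
[i] adj suffixes → lcp
  [1] 7/4 → 1 ('a')
  [2] 4/21 → 0 ('')
  [3] 21/15 → 1 ('b')
  [4] 15/18 → 1 ('b')
  [5] 18/22 → 0 ('')
  [6] 22/9 → 1 ('c')
  [7] 9/2 → 1 ('c')
  [8] 2/6 → 0 ('')
  [9] 6/20 → 1 ('d')
  [10] 20/8 → 1 ('d')
  [11] 8/16 → 1 ('d')
  [12] 16/0 → 2 ('dg')
  [13] 0/10 → 2 ('dg')
  [14] 10/5 → 0 ('')
  [15] 5/3 → 0 ('')
  [16] 3/13 → 1 ('f')
  [17] 13/14 → 0 ('')
  [18] 14/17 → 2 ('gb')
  [19] 17/1 → 1 ('g')
  [20] 1/19 → 1 ('g')
  [21] 19/12 → 1 ('g')
  [22] 12/11 → 1 ('g')

[0, 1, 0, 1, 1, 0, 1, 1, 0, 1, 1, 1, 2, 2, 0, 0, 1, 0, 2, 1, 1, 1, 1]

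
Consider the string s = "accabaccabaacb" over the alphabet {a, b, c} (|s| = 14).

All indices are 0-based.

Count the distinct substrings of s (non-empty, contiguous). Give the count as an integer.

rank→(start, suffix):
  0 → (10, 'aacb')
  1 → (8, 'abaacb')
  2 → (3, 'abaccabaacb')
  3 → (11, 'acb')
  4 → (5, 'accabaacb')
  5 → (0, 'accabaccabaacb')
  6 → (13, 'b')
  7 → (9, 'baacb')
  8 → (4, 'baccabaacb')
  9 → (7, 'cabaacb')
  10 → (2, 'cabaccabaacb')
  11 → (12, 'cb')
  12 → (6, 'ccabaacb')
  13 → (1, 'ccabaccabaacb')

SA = [10, 8, 3, 11, 5, 0, 13, 9, 4, 7, 2, 12, 6, 1]
[i] adj suffixes → lcp
  [1] 10/8 → 1 ('a')
  [2] 8/3 → 3 ('aba')
  [3] 3/11 → 1 ('a')
  [4] 11/5 → 2 ('ac')
  [5] 5/0 → 6 ('accaba')
  [6] 0/13 → 0 ('')
  [7] 13/9 → 1 ('b')
  [8] 9/4 → 2 ('ba')
  [9] 4/7 → 0 ('')
  [10] 7/2 → 4 ('caba')
  [11] 2/12 → 1 ('c')
  [12] 12/6 → 1 ('c')
  [13] 6/1 → 5 ('ccaba')

n(n+1)/2 = 14·15/2 = 105
Σ LCP = 0 + 1 + 3 + 1 + 2 + 6 + 0 + 1 + 2 + 0 + 4 + 1 + 1 + 5 = 27
distinct = 105 − 27 = 78

78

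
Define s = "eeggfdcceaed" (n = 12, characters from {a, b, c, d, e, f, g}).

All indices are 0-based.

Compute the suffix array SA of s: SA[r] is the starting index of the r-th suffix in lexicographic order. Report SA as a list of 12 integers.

sorted suffixes:
  #0 SA[0]=9  'aed'
  #1 SA[1]=6  'cceaed'
  #2 SA[2]=7  'ceaed'
  #3 SA[3]=11  'd'
  #4 SA[4]=5  'dcceaed'
  #5 SA[5]=8  'eaed'
  #6 SA[6]=10  'ed'
  #7 SA[7]=0  'eeggfdcceaed'
  #8 SA[8]=1  'eggfdcceaed'
  #9 SA[9]=4  'fdcceaed'
  #10 SA[10]=3  'gfdcceaed'
  #11 SA[11]=2  'ggfdcceaed'

[9, 6, 7, 11, 5, 8, 10, 0, 1, 4, 3, 2]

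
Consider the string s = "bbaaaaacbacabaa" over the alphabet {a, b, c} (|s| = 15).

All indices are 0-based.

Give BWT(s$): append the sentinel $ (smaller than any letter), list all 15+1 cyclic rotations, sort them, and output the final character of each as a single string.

rank  rotation          last
    0  $bbaaaaacbacabaa  a
    1  a$bbaaaaacbacaba  a
    2  aa$bbaaaaacbacab  b
    3  aaaaacbacabaa$bb  b
    4  aaaacbacabaa$bba  a
    5  aaacbacabaa$bbaa  a
    6  aacbacabaa$bbaaa  a
    7  abaa$bbaaaaacbac  c
    8  acabaa$bbaaaaacb  b
    9  acbacabaa$bbaaaa  a
   10  baa$bbaaaaacbaca  a
   11  baaaaacbacabaa$b  b
   12  bacabaa$bbaaaaac  c
   13  bbaaaaacbacabaa$  $
   14  cabaa$bbaaaaacba  a
   15  cbacabaa$bbaaaaa  a

aabbaaacbaabc$aa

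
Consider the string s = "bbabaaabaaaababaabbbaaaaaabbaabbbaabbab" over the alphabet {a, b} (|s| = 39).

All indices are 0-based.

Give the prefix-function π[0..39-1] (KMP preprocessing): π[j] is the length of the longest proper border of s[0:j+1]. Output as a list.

[0, 1, 0, 1, 0, 0, 0, 1, 0, 0, 0, 0, 1, 0, 1, 0, 0, 1, 2, 2, 3, 0, 0, 0, 0, 0, 1, 2, 3, 0, 1, 2, 2, 3, 0, 1, 2, 3, 4]

π[0] = 0
j=1 s[j]='b': π[1]=1 (border 'b')
j=2 s[j]='a': k: 1→0; π[2]=0 (border '')
j=3 s[j]='b': π[3]=1 (border 'b')
j=4 s[j]='a': k: 1→0; π[4]=0 (border '')
j=5 s[j]='a': π[5]=0 (border '')
j=6 s[j]='a': π[6]=0 (border '')
j=7 s[j]='b': π[7]=1 (border 'b')
j=8 s[j]='a': k: 1→0; π[8]=0 (border '')
j=9 s[j]='a': π[9]=0 (border '')
j=10 s[j]='a': π[10]=0 (border '')
j=11 s[j]='a': π[11]=0 (border '')
j=12 s[j]='b': π[12]=1 (border 'b')
j=13 s[j]='a': k: 1→0; π[13]=0 (border '')
j=14 s[j]='b': π[14]=1 (border 'b')
j=15 s[j]='a': k: 1→0; π[15]=0 (border '')
j=16 s[j]='a': π[16]=0 (border '')
j=17 s[j]='b': π[17]=1 (border 'b')
j=18 s[j]='b': π[18]=2 (border 'bb')
j=19 s[j]='b': k: 2→1; π[19]=2 (border 'bb')
j=20 s[j]='a': π[20]=3 (border 'bba')
j=21 s[j]='a': k: 3→0; π[21]=0 (border '')
j=22 s[j]='a': π[22]=0 (border '')
j=23 s[j]='a': π[23]=0 (border '')
j=24 s[j]='a': π[24]=0 (border '')
j=25 s[j]='a': π[25]=0 (border '')
j=26 s[j]='b': π[26]=1 (border 'b')
j=27 s[j]='b': π[27]=2 (border 'bb')
j=28 s[j]='a': π[28]=3 (border 'bba')
j=29 s[j]='a': k: 3→0; π[29]=0 (border '')
j=30 s[j]='b': π[30]=1 (border 'b')
j=31 s[j]='b': π[31]=2 (border 'bb')
j=32 s[j]='b': k: 2→1; π[32]=2 (border 'bb')
j=33 s[j]='a': π[33]=3 (border 'bba')
j=34 s[j]='a': k: 3→0; π[34]=0 (border '')
j=35 s[j]='b': π[35]=1 (border 'b')
j=36 s[j]='b': π[36]=2 (border 'bb')
j=37 s[j]='a': π[37]=3 (border 'bba')
j=38 s[j]='b': π[38]=4 (border 'bbab')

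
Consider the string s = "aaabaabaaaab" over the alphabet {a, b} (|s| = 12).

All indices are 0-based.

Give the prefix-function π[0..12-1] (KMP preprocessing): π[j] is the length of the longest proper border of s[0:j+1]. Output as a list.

π[0] = 0
j=1 s[j]='a': π[1]=1 (border 'a')
j=2 s[j]='a': π[2]=2 (border 'aa')
j=3 s[j]='b': k: 2→1→0; π[3]=0 (border '')
j=4 s[j]='a': π[4]=1 (border 'a')
j=5 s[j]='a': π[5]=2 (border 'aa')
j=6 s[j]='b': k: 2→1→0; π[6]=0 (border '')
j=7 s[j]='a': π[7]=1 (border 'a')
j=8 s[j]='a': π[8]=2 (border 'aa')
j=9 s[j]='a': π[9]=3 (border 'aaa')
j=10 s[j]='a': k: 3→2; π[10]=3 (border 'aaa')
j=11 s[j]='b': π[11]=4 (border 'aaab')

[0, 1, 2, 0, 1, 2, 0, 1, 2, 3, 3, 4]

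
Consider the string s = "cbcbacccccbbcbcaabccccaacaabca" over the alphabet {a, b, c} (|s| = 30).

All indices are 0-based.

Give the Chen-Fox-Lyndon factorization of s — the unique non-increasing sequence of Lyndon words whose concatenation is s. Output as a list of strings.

emit factor 1: 'c' (i=0, period=1)
emit factor 2: 'bc' (i=1, period=2)
emit factor 3: 'b' (i=3, period=1)
emit factor 4: 'acccccbbcbc' (i=4, period=11)
emit factor 5: 'aabccccaac' (i=15, period=10)
emit factor 6: 'aabc' (i=25, period=4)
emit factor 7: 'a' (i=29, period=1)

["c", "bc", "b", "acccccbbcbc", "aabccccaac", "aabc", "a"]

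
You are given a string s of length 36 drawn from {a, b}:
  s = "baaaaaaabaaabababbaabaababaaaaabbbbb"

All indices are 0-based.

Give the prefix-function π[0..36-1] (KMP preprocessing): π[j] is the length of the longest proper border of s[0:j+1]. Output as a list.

π[0] = 0
j=1 s[j]='a': π[1]=0 (border '')
j=2 s[j]='a': π[2]=0 (border '')
j=3 s[j]='a': π[3]=0 (border '')
j=4 s[j]='a': π[4]=0 (border '')
j=5 s[j]='a': π[5]=0 (border '')
j=6 s[j]='a': π[6]=0 (border '')
j=7 s[j]='a': π[7]=0 (border '')
j=8 s[j]='b': π[8]=1 (border 'b')
j=9 s[j]='a': π[9]=2 (border 'ba')
j=10 s[j]='a': π[10]=3 (border 'baa')
j=11 s[j]='a': π[11]=4 (border 'baaa')
j=12 s[j]='b': k: 4→0; π[12]=1 (border 'b')
j=13 s[j]='a': π[13]=2 (border 'ba')
j=14 s[j]='b': k: 2→0; π[14]=1 (border 'b')
j=15 s[j]='a': π[15]=2 (border 'ba')
j=16 s[j]='b': k: 2→0; π[16]=1 (border 'b')
j=17 s[j]='b': k: 1→0; π[17]=1 (border 'b')
j=18 s[j]='a': π[18]=2 (border 'ba')
j=19 s[j]='a': π[19]=3 (border 'baa')
j=20 s[j]='b': k: 3→0; π[20]=1 (border 'b')
j=21 s[j]='a': π[21]=2 (border 'ba')
j=22 s[j]='a': π[22]=3 (border 'baa')
j=23 s[j]='b': k: 3→0; π[23]=1 (border 'b')
j=24 s[j]='a': π[24]=2 (border 'ba')
j=25 s[j]='b': k: 2→0; π[25]=1 (border 'b')
j=26 s[j]='a': π[26]=2 (border 'ba')
j=27 s[j]='a': π[27]=3 (border 'baa')
j=28 s[j]='a': π[28]=4 (border 'baaa')
j=29 s[j]='a': π[29]=5 (border 'baaaa')
j=30 s[j]='a': π[30]=6 (border 'baaaaa')
j=31 s[j]='b': k: 6→0; π[31]=1 (border 'b')
j=32 s[j]='b': k: 1→0; π[32]=1 (border 'b')
j=33 s[j]='b': k: 1→0; π[33]=1 (border 'b')
j=34 s[j]='b': k: 1→0; π[34]=1 (border 'b')
j=35 s[j]='b': k: 1→0; π[35]=1 (border 'b')

[0, 0, 0, 0, 0, 0, 0, 0, 1, 2, 3, 4, 1, 2, 1, 2, 1, 1, 2, 3, 1, 2, 3, 1, 2, 1, 2, 3, 4, 5, 6, 1, 1, 1, 1, 1]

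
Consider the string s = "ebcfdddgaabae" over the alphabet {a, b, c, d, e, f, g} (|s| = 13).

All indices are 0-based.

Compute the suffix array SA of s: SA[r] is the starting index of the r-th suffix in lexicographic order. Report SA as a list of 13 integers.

sorted suffixes:
  #0 SA[0]=8  'aabae'
  #1 SA[1]=9  'abae'
  #2 SA[2]=11  'ae'
  #3 SA[3]=10  'bae'
  #4 SA[4]=1  'bcfdddgaabae'
  #5 SA[5]=2  'cfdddgaabae'
  #6 SA[6]=4  'dddgaabae'
  #7 SA[7]=5  'ddgaabae'
  #8 SA[8]=6  'dgaabae'
  #9 SA[9]=12  'e'
  #10 SA[10]=0  'ebcfdddgaabae'
  #11 SA[11]=3  'fdddgaabae'
  #12 SA[12]=7  'gaabae'

[8, 9, 11, 10, 1, 2, 4, 5, 6, 12, 0, 3, 7]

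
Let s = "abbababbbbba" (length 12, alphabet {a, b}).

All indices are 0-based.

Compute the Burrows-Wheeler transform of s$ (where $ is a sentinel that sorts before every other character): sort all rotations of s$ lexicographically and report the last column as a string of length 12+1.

rank  rotation       last
    0  $abbababbbbba  a
    1  a$abbababbbbb  b
    2  ababbbbba$abb  b
    3  abbababbbbba$  $
    4  abbbbba$abbab  b
    5  ba$abbababbbb  b
    6  bababbbbba$ab  b
    7  babbbbba$abba  a
    8  bba$abbababbb  b
    9  bbababbbbba$a  a
   10  bbba$abbababb  b
   11  bbbba$abbabab  b
   12  bbbbba$abbaba  a

abb$bbbababba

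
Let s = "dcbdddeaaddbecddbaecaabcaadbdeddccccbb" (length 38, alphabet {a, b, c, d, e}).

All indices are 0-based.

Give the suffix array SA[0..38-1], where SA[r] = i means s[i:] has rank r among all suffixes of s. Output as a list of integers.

[20, 24, 7, 21, 25, 8, 17, 37, 16, 36, 22, 2, 27, 11, 19, 23, 35, 1, 34, 33, 32, 13, 15, 26, 10, 0, 31, 14, 9, 30, 3, 4, 5, 28, 6, 18, 12, 29]

sorted suffixes:
  #0 SA[0]=20  'aabcaadbdeddccccbb'
  #1 SA[1]=24  'aadbdeddccccbb'
  #2 SA[2]=7  'aaddbecddbaecaabcaadbdeddccccbb'
  #3 SA[3]=21  'abcaadbdeddccccbb'
  #4 SA[4]=25  'adbdeddccccbb'
  #5 SA[5]=8  'addbecddbaecaabcaadbdeddccccbb'
  #6 SA[6]=17  'aecaabcaadbdeddccccbb'
  #7 SA[7]=37  'b'
  #8 SA[8]=16  'baecaabcaadbdeddccccbb'
  #9 SA[9]=36  'bb'
  #10 SA[10]=22  'bcaadbdeddccccbb'
  #11 SA[11]=2  'bdddeaaddbecddbaecaabcaadbdeddccccbb'
  #12 SA[12]=27  'bdeddccccbb'
  #13 SA[13]=11  'becddbaecaabcaadbdeddccccbb'
  #14 SA[14]=19  'caabcaadbdeddccccbb'
  #15 SA[15]=23  'caadbdeddccccbb'
  #16 SA[16]=35  'cbb'
  #17 SA[17]=1  'cbdddeaaddbecddbaecaabcaadbdeddccccbb'
  #18 SA[18]=34  'ccbb'
  #19 SA[19]=33  'cccbb'
  #20 SA[20]=32  'ccccbb'
  #21 SA[21]=13  'cddbaecaabcaadbdeddccccbb'
  #22 SA[22]=15  'dbaecaabcaadbdeddccccbb'
  #23 SA[23]=26  'dbdeddccccbb'
  #24 SA[24]=10  'dbecddbaecaabcaadbdeddccccbb'
  #25 SA[25]=0  'dcbdddeaaddbecddbaecaabcaadbdeddccccbb'
  #26 SA[26]=31  'dccccbb'
  #27 SA[27]=14  'ddbaecaabcaadbdeddccccbb'
  #28 SA[28]=9  'ddbecddbaecaabcaadbdeddccccbb'
  #29 SA[29]=30  'ddccccbb'
  #30 SA[30]=3  'dddeaaddbecddbaecaabcaadbdeddccccbb'
  #31 SA[31]=4  'ddeaaddbecddbaecaabcaadbdeddccccbb'
  #32 SA[32]=5  'deaaddbecddbaecaabcaadbdeddccccbb'
  #33 SA[33]=28  'deddccccbb'
  #34 SA[34]=6  'eaaddbecddbaecaabcaadbdeddccccbb'
  #35 SA[35]=18  'ecaabcaadbdeddccccbb'
  #36 SA[36]=12  'ecddbaecaabcaadbdeddccccbb'
  #37 SA[37]=29  'eddccccbb'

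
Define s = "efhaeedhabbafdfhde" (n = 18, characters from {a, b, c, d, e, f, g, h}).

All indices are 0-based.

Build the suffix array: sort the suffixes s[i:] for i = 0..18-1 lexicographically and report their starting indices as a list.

[8, 3, 11, 10, 9, 16, 13, 6, 17, 5, 4, 0, 12, 1, 14, 7, 2, 15]

rank | idx | suffix
   0 |   8 | abbafdfhde
   1 |   3 | aeedhabbafdfhde
   2 |  11 | afdfhde
   3 |  10 | bafdfhde
   4 |   9 | bbafdfhde
   5 |  16 | de
   6 |  13 | dfhde
   7 |   6 | dhabbafdfhde
   8 |  17 | e
   9 |   5 | edhabbafdfhde
  10 |   4 | eedhabbafdfhde
  11 |   0 | efhaeedhabbafdfhde
  12 |  12 | fdfhde
  13 |   1 | fhaeedhabbafdfhde
  14 |  14 | fhde
  15 |   7 | habbafdfhde
  16 |   2 | haeedhabbafdfhde
  17 |  15 | hde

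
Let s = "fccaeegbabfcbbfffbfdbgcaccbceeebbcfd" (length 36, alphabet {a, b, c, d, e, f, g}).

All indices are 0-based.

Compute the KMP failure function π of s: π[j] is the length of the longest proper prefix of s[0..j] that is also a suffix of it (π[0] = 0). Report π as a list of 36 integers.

π[0] = 0
j=1 s[j]='c': π[1]=0 (border '')
j=2 s[j]='c': π[2]=0 (border '')
j=3 s[j]='a': π[3]=0 (border '')
j=4 s[j]='e': π[4]=0 (border '')
j=5 s[j]='e': π[5]=0 (border '')
j=6 s[j]='g': π[6]=0 (border '')
j=7 s[j]='b': π[7]=0 (border '')
j=8 s[j]='a': π[8]=0 (border '')
j=9 s[j]='b': π[9]=0 (border '')
j=10 s[j]='f': π[10]=1 (border 'f')
j=11 s[j]='c': π[11]=2 (border 'fc')
j=12 s[j]='b': k: 2→0; π[12]=0 (border '')
j=13 s[j]='b': π[13]=0 (border '')
j=14 s[j]='f': π[14]=1 (border 'f')
j=15 s[j]='f': k: 1→0; π[15]=1 (border 'f')
j=16 s[j]='f': k: 1→0; π[16]=1 (border 'f')
j=17 s[j]='b': k: 1→0; π[17]=0 (border '')
j=18 s[j]='f': π[18]=1 (border 'f')
j=19 s[j]='d': k: 1→0; π[19]=0 (border '')
j=20 s[j]='b': π[20]=0 (border '')
j=21 s[j]='g': π[21]=0 (border '')
j=22 s[j]='c': π[22]=0 (border '')
j=23 s[j]='a': π[23]=0 (border '')
j=24 s[j]='c': π[24]=0 (border '')
j=25 s[j]='c': π[25]=0 (border '')
j=26 s[j]='b': π[26]=0 (border '')
j=27 s[j]='c': π[27]=0 (border '')
j=28 s[j]='e': π[28]=0 (border '')
j=29 s[j]='e': π[29]=0 (border '')
j=30 s[j]='e': π[30]=0 (border '')
j=31 s[j]='b': π[31]=0 (border '')
j=32 s[j]='b': π[32]=0 (border '')
j=33 s[j]='c': π[33]=0 (border '')
j=34 s[j]='f': π[34]=1 (border 'f')
j=35 s[j]='d': k: 1→0; π[35]=0 (border '')

[0, 0, 0, 0, 0, 0, 0, 0, 0, 0, 1, 2, 0, 0, 1, 1, 1, 0, 1, 0, 0, 0, 0, 0, 0, 0, 0, 0, 0, 0, 0, 0, 0, 0, 1, 0]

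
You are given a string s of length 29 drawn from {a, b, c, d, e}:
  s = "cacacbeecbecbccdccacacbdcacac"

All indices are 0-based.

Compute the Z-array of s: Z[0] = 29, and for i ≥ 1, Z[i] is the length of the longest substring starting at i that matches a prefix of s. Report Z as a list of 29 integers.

[29, 0, 3, 0, 1, 0, 0, 0, 1, 0, 0, 1, 0, 1, 1, 0, 1, 6, 0, 3, 0, 1, 0, 0, 5, 0, 3, 0, 1]

Z[0]=29
i=1: i≥r, start 0; Z[1]=0
i=2: i≥r, start 0; Z[2]=3 grow→box=[2,5)
i=3: min(r-i=2, Z[1]=0)=0; Z[3]=0
i=4: min(r-i=1, Z[2]=3)=1; Z[4]=1
i=5: i≥r, start 0; Z[5]=0
i=6: i≥r, start 0; Z[6]=0
i=7: i≥r, start 0; Z[7]=0
i=8: i≥r, start 0; Z[8]=1 grow→box=[8,9)
i=9: i≥r, start 0; Z[9]=0
i=10: i≥r, start 0; Z[10]=0
i=11: i≥r, start 0; Z[11]=1 grow→box=[11,12)
i=12: i≥r, start 0; Z[12]=0
i=13: i≥r, start 0; Z[13]=1 grow→box=[13,14)
i=14: i≥r, start 0; Z[14]=1 grow→box=[14,15)
i=15: i≥r, start 0; Z[15]=0
i=16: i≥r, start 0; Z[16]=1 grow→box=[16,17)
i=17: i≥r, start 0; Z[17]=6 grow→box=[17,23)
i=18: min(r-i=5, Z[1]=0)=0; Z[18]=0
i=19: min(r-i=4, Z[2]=3)=3; Z[19]=3
i=20: min(r-i=3, Z[3]=0)=0; Z[20]=0
i=21: min(r-i=2, Z[4]=1)=1; Z[21]=1
i=22: min(r-i=1, Z[5]=0)=0; Z[22]=0
i=23: i≥r, start 0; Z[23]=0
i=24: i≥r, start 0; Z[24]=5 grow→box=[24,29)
i=25: min(r-i=4, Z[1]=0)=0; Z[25]=0
i=26: min(r-i=3, Z[2]=3)=3; Z[26]=3
i=27: min(r-i=2, Z[3]=0)=0; Z[27]=0
i=28: min(r-i=1, Z[4]=1)=1; Z[28]=1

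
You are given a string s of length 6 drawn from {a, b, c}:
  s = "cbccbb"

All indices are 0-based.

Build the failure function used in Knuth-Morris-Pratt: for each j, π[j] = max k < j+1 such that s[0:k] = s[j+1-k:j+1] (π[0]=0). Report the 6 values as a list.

[0, 0, 1, 1, 2, 0]

π[0] = 0
j=1 s[j]='b': π[1]=0 (border '')
j=2 s[j]='c': π[2]=1 (border 'c')
j=3 s[j]='c': k: 1→0; π[3]=1 (border 'c')
j=4 s[j]='b': π[4]=2 (border 'cb')
j=5 s[j]='b': k: 2→0; π[5]=0 (border '')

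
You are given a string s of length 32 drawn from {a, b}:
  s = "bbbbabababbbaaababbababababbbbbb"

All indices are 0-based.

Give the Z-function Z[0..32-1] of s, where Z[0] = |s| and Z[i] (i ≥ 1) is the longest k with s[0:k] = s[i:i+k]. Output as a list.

Z[0]=32
i=1: outside box; Z[1]=3 grow→box=[1,4)
i=2: min(r-i=2, Z[1]=3)=2; Z[2]=2
i=3: min(r-i=1, Z[2]=2)=1; Z[3]=1
i=4: outside box; Z[4]=0
i=5: outside box; Z[5]=1 grow→box=[5,6)
i=6: outside box; Z[6]=0
i=7: outside box; Z[7]=1 grow→box=[7,8)
i=8: outside box; Z[8]=0
i=9: outside box; Z[9]=3 grow→box=[9,12)
i=10: min(r-i=2, Z[1]=3)=2; Z[10]=2
i=11: min(r-i=1, Z[2]=2)=1; Z[11]=1
i=12: outside box; Z[12]=0
i=13: outside box; Z[13]=0
i=14: outside box; Z[14]=0
i=15: outside box; Z[15]=1 grow→box=[15,16)
i=16: outside box; Z[16]=0
i=17: outside box; Z[17]=2 grow→box=[17,19)
i=18: min(r-i=1, Z[1]=3)=1; Z[18]=1
i=19: outside box; Z[19]=0
i=20: outside box; Z[20]=1 grow→box=[20,21)
i=21: outside box; Z[21]=0
i=22: outside box; Z[22]=1 grow→box=[22,23)
i=23: outside box; Z[23]=0
i=24: outside box; Z[24]=1 grow→box=[24,25)
i=25: outside box; Z[25]=0
i=26: outside box; Z[26]=4 grow→box=[26,30)
i=27: min(r-i=3, Z[1]=3)=3; Z[27]=4 grow→box=[27,31)
i=28: min(r-i=3, Z[1]=3)=3; Z[28]=4 grow→box=[28,32)
i=29: min(r-i=3, Z[1]=3)=3; Z[29]=3
i=30: min(r-i=2, Z[2]=2)=2; Z[30]=2
i=31: min(r-i=1, Z[3]=1)=1; Z[31]=1

[32, 3, 2, 1, 0, 1, 0, 1, 0, 3, 2, 1, 0, 0, 0, 1, 0, 2, 1, 0, 1, 0, 1, 0, 1, 0, 4, 4, 4, 3, 2, 1]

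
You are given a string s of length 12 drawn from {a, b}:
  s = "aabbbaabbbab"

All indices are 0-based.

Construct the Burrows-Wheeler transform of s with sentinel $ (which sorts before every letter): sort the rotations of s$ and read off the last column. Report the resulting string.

rank  rotation       last
    0  $aabbbaabbbab  b
    1  aabbbaabbbab$  $
    2  aabbbab$aabbb  b
    3  ab$aabbbaabbb  b
    4  abbbaabbbab$a  a
    5  abbbab$aabbba  a
    6  b$aabbbaabbba  a
    7  baabbbab$aabb  b
    8  bab$aabbbaabb  b
    9  bbaabbbab$aab  b
   10  bbab$aabbbaab  b
   11  bbbaabbbab$aa  a
   12  bbbab$aabbbaa  a

b$bbaaabbbbaa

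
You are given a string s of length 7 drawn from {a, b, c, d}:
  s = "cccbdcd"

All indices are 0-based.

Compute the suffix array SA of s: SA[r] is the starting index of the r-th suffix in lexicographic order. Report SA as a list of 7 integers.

[3, 2, 1, 0, 5, 6, 4]

sorted suffixes:
  #0 SA[0]=3  'bdcd'
  #1 SA[1]=2  'cbdcd'
  #2 SA[2]=1  'ccbdcd'
  #3 SA[3]=0  'cccbdcd'
  #4 SA[4]=5  'cd'
  #5 SA[5]=6  'd'
  #6 SA[6]=4  'dcd'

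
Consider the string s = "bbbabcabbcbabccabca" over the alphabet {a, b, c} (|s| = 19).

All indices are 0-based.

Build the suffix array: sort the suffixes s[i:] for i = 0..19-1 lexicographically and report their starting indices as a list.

[18, 6, 15, 3, 11, 2, 10, 1, 0, 7, 16, 4, 8, 12, 17, 5, 14, 9, 13]

rank→(start, suffix):
  0 → (18, 'a')
  1 → (6, 'abbcbabccabca')
  2 → (15, 'abca')
  3 → (3, 'abcabbcbabccabca')
  4 → (11, 'abccabca')
  5 → (2, 'babcabbcbabccabca')
  6 → (10, 'babccabca')
  7 → (1, 'bbabcabbcbabccabca')
  8 → (0, 'bbbabcabbcbabccabca')
  9 → (7, 'bbcbabccabca')
  10 → (16, 'bca')
  11 → (4, 'bcabbcbabccabca')
  12 → (8, 'bcbabccabca')
  13 → (12, 'bccabca')
  14 → (17, 'ca')
  15 → (5, 'cabbcbabccabca')
  16 → (14, 'cabca')
  17 → (9, 'cbabccabca')
  18 → (13, 'ccabca')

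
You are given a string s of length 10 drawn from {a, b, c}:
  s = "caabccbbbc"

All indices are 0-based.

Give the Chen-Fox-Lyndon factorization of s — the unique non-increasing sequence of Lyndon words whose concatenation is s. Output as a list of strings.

emit factor 1: 'c' (i=0, period=1)
emit factor 2: 'aabccbbbc' (i=1, period=9)

["c", "aabccbbbc"]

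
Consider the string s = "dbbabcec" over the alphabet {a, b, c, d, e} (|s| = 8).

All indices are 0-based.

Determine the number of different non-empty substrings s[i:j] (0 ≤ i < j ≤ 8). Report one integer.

33

rank | idx | suffix
   0 |   3 | abcec
   1 |   2 | babcec
   2 |   1 | bbabcec
   3 |   4 | bcec
   4 |   7 | c
   5 |   5 | cec
   6 |   0 | dbbabcec
   7 |   6 | ec

SA = [3, 2, 1, 4, 7, 5, 0, 6]
[i] adj suffixes → lcp
  [1] 3/2 → 0 ('')
  [2] 2/1 → 1 ('b')
  [3] 1/4 → 1 ('b')
  [4] 4/7 → 0 ('')
  [5] 7/5 → 1 ('c')
  [6] 5/0 → 0 ('')
  [7] 0/6 → 0 ('')

n(n+1)/2 = 8·9/2 = 36
Σ LCP = 0 + 0 + 1 + 1 + 0 + 1 + 0 + 0 = 3
distinct = 36 − 3 = 33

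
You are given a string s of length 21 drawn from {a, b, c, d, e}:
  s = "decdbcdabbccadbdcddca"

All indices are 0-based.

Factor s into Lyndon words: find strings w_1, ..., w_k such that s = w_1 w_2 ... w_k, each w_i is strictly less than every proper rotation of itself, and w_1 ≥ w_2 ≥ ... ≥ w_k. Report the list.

emit factor 1: 'de' (i=0, period=2)
emit factor 2: 'cd' (i=2, period=2)
emit factor 3: 'bcd' (i=4, period=3)
emit factor 4: 'abbccadbdcddc' (i=7, period=13)
emit factor 5: 'a' (i=20, period=1)

["de", "cd", "bcd", "abbccadbdcddc", "a"]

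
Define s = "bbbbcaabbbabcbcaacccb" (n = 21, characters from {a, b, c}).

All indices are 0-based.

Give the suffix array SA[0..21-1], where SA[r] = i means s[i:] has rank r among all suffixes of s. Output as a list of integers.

[5, 15, 6, 10, 16, 20, 9, 8, 7, 0, 1, 2, 3, 13, 11, 4, 14, 19, 12, 18, 17]

sorted suffixes:
  #0 SA[0]=5  'aabbbabcbcaacccb'
  #1 SA[1]=15  'aacccb'
  #2 SA[2]=6  'abbbabcbcaacccb'
  #3 SA[3]=10  'abcbcaacccb'
  #4 SA[4]=16  'acccb'
  #5 SA[5]=20  'b'
  #6 SA[6]=9  'babcbcaacccb'
  #7 SA[7]=8  'bbabcbcaacccb'
  #8 SA[8]=7  'bbbabcbcaacccb'
  #9 SA[9]=0  'bbbbcaabbbabcbcaacccb'
  #10 SA[10]=1  'bbbcaabbbabcbcaacccb'
  #11 SA[11]=2  'bbcaabbbabcbcaacccb'
  #12 SA[12]=3  'bcaabbbabcbcaacccb'
  #13 SA[13]=13  'bcaacccb'
  #14 SA[14]=11  'bcbcaacccb'
  #15 SA[15]=4  'caabbbabcbcaacccb'
  #16 SA[16]=14  'caacccb'
  #17 SA[17]=19  'cb'
  #18 SA[18]=12  'cbcaacccb'
  #19 SA[19]=18  'ccb'
  #20 SA[20]=17  'cccb'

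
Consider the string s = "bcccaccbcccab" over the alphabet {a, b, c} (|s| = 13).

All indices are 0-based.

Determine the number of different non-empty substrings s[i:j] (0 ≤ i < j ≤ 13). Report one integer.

69

sorted suffixes:
  #0 SA[0]=11  'ab'
  #1 SA[1]=4  'accbcccab'
  #2 SA[2]=12  'b'
  #3 SA[3]=7  'bcccab'
  #4 SA[4]=0  'bcccaccbcccab'
  #5 SA[5]=10  'cab'
  #6 SA[6]=3  'caccbcccab'
  #7 SA[7]=6  'cbcccab'
  #8 SA[8]=9  'ccab'
  #9 SA[9]=2  'ccaccbcccab'
  #10 SA[10]=5  'ccbcccab'
  #11 SA[11]=8  'cccab'
  #12 SA[12]=1  'cccaccbcccab'

SA = [11, 4, 12, 7, 0, 10, 3, 6, 9, 2, 5, 8, 1]
[i] adj suffixes → lcp
  [1] 11/4 → 1 ('a')
  [2] 4/12 → 0 ('')
  [3] 12/7 → 1 ('b')
  [4] 7/0 → 5 ('bccca')
  [5] 0/10 → 0 ('')
  [6] 10/3 → 2 ('ca')
  [7] 3/6 → 1 ('c')
  [8] 6/9 → 1 ('c')
  [9] 9/2 → 3 ('cca')
  [10] 2/5 → 2 ('cc')
  [11] 5/8 → 2 ('cc')
  [12] 8/1 → 4 ('ccca')

n(n+1)/2 = 13·14/2 = 91
Σ LCP = 0 + 1 + 0 + 1 + 5 + 0 + 2 + 1 + 1 + 3 + 2 + 2 + 4 = 22
distinct = 91 − 22 = 69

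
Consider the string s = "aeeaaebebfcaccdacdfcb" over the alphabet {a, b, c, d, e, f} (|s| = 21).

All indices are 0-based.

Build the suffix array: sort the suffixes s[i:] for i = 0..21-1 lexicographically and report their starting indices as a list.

rank→(start, suffix):
  0 → (3, 'aaebebfcaccdacdfcb')
  1 → (11, 'accdacdfcb')
  2 → (15, 'acdfcb')
  3 → (4, 'aebebfcaccdacdfcb')
  4 → (0, 'aeeaaebebfcaccdacdfcb')
  5 → (20, 'b')
  6 → (6, 'bebfcaccdacdfcb')
  7 → (8, 'bfcaccdacdfcb')
  8 → (10, 'caccdacdfcb')
  9 → (19, 'cb')
  10 → (12, 'ccdacdfcb')
  11 → (13, 'cdacdfcb')
  12 → (16, 'cdfcb')
  13 → (14, 'dacdfcb')
  14 → (17, 'dfcb')
  15 → (2, 'eaaebebfcaccdacdfcb')
  16 → (5, 'ebebfcaccdacdfcb')
  17 → (7, 'ebfcaccdacdfcb')
  18 → (1, 'eeaaebebfcaccdacdfcb')
  19 → (9, 'fcaccdacdfcb')
  20 → (18, 'fcb')

[3, 11, 15, 4, 0, 20, 6, 8, 10, 19, 12, 13, 16, 14, 17, 2, 5, 7, 1, 9, 18]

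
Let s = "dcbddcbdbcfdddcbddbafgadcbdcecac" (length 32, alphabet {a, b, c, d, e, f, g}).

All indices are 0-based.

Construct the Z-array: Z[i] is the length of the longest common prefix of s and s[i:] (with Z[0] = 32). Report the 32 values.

[32, 0, 0, 1, 4, 0, 0, 1, 0, 0, 0, 1, 1, 5, 0, 0, 1, 1, 0, 0, 0, 0, 0, 4, 0, 0, 2, 0, 0, 0, 0, 0]

Z[0]=32
i=1: outside box; Z[1]=0
i=2: outside box; Z[2]=0
i=3: outside box; Z[3]=1 grow→box=[3,4)
i=4: outside box; Z[4]=4 grow→box=[4,8)
i=5: min(r-i=3, Z[1]=0)=0; Z[5]=0
i=6: min(r-i=2, Z[2]=0)=0; Z[6]=0
i=7: min(r-i=1, Z[3]=1)=1; Z[7]=1
i=8: outside box; Z[8]=0
i=9: outside box; Z[9]=0
i=10: outside box; Z[10]=0
i=11: outside box; Z[11]=1 grow→box=[11,12)
i=12: outside box; Z[12]=1 grow→box=[12,13)
i=13: outside box; Z[13]=5 grow→box=[13,18)
i=14: min(r-i=4, Z[1]=0)=0; Z[14]=0
i=15: min(r-i=3, Z[2]=0)=0; Z[15]=0
i=16: min(r-i=2, Z[3]=1)=1; Z[16]=1
i=17: min(r-i=1, Z[4]=4)=1; Z[17]=1
i=18: outside box; Z[18]=0
i=19: outside box; Z[19]=0
i=20: outside box; Z[20]=0
i=21: outside box; Z[21]=0
i=22: outside box; Z[22]=0
i=23: outside box; Z[23]=4 grow→box=[23,27)
i=24: min(r-i=3, Z[1]=0)=0; Z[24]=0
i=25: min(r-i=2, Z[2]=0)=0; Z[25]=0
i=26: min(r-i=1, Z[3]=1)=1; Z[26]=2 grow→box=[26,28)
i=27: min(r-i=1, Z[1]=0)=0; Z[27]=0
i=28: outside box; Z[28]=0
i=29: outside box; Z[29]=0
i=30: outside box; Z[30]=0
i=31: outside box; Z[31]=0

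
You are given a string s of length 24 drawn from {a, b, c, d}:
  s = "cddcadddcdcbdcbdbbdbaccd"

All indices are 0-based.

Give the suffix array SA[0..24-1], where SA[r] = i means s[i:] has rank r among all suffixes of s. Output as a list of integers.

[20, 4, 19, 16, 17, 14, 11, 3, 13, 10, 21, 22, 8, 0, 23, 18, 15, 2, 12, 9, 7, 1, 6, 5]

rank | idx | suffix
   0 |  20 | accd
   1 |   4 | adddcdcbdcbdbbdbaccd
   2 |  19 | baccd
   3 |  16 | bbdbaccd
   4 |  17 | bdbaccd
   5 |  14 | bdbbdbaccd
   6 |  11 | bdcbdbbdbaccd
   7 |   3 | cadddcdcbdcbdbbdbaccd
   8 |  13 | cbdbbdbaccd
   9 |  10 | cbdcbdbbdbaccd
  10 |  21 | ccd
  11 |  22 | cd
  12 |   8 | cdcbdcbdbbdbaccd
  13 |   0 | cddcadddcdcbdcbdbbdbaccd
  14 |  23 | d
  15 |  18 | dbaccd
  16 |  15 | dbbdbaccd
  17 |   2 | dcadddcdcbdcbdbbdbaccd
  18 |  12 | dcbdbbdbaccd
  19 |   9 | dcbdcbdbbdbaccd
  20 |   7 | dcdcbdcbdbbdbaccd
  21 |   1 | ddcadddcdcbdcbdbbdbaccd
  22 |   6 | ddcdcbdcbdbbdbaccd
  23 |   5 | dddcdcbdcbdbbdbaccd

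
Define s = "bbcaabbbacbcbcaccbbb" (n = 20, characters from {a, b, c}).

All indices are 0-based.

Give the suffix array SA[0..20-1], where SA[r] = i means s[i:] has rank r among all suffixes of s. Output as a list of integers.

rank | idx | suffix
   0 |   3 | aabbbacbcbcaccbbb
   1 |   4 | abbbacbcbcaccbbb
   2 |   8 | acbcbcaccbbb
   3 |  14 | accbbb
   4 |  19 | b
   5 |   7 | bacbcbcaccbbb
   6 |  18 | bb
   7 |   6 | bbacbcbcaccbbb
   8 |  17 | bbb
   9 |   5 | bbbacbcbcaccbbb
  10 |   0 | bbcaabbbacbcbcaccbbb
  11 |   1 | bcaabbbacbcbcaccbbb
  12 |  12 | bcaccbbb
  13 |  10 | bcbcaccbbb
  14 |   2 | caabbbacbcbcaccbbb
  15 |  13 | caccbbb
  16 |  16 | cbbb
  17 |  11 | cbcaccbbb
  18 |   9 | cbcbcaccbbb
  19 |  15 | ccbbb

[3, 4, 8, 14, 19, 7, 18, 6, 17, 5, 0, 1, 12, 10, 2, 13, 16, 11, 9, 15]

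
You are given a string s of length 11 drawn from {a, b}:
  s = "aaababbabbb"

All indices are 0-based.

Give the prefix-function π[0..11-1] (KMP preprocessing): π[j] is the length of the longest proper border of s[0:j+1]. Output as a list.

[0, 1, 2, 0, 1, 0, 0, 1, 0, 0, 0]

π[0] = 0
j=1 s[j]='a': π[1]=1 (border 'a')
j=2 s[j]='a': π[2]=2 (border 'aa')
j=3 s[j]='b': k: 2→1→0; π[3]=0 (border '')
j=4 s[j]='a': π[4]=1 (border 'a')
j=5 s[j]='b': k: 1→0; π[5]=0 (border '')
j=6 s[j]='b': π[6]=0 (border '')
j=7 s[j]='a': π[7]=1 (border 'a')
j=8 s[j]='b': k: 1→0; π[8]=0 (border '')
j=9 s[j]='b': π[9]=0 (border '')
j=10 s[j]='b': π[10]=0 (border '')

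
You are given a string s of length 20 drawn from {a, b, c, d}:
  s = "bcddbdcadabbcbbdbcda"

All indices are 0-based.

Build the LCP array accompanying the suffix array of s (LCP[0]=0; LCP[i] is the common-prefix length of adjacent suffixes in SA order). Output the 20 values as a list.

[0, 1, 1, 0, 2, 1, 2, 3, 1, 2, 0, 1, 1, 2, 0, 2, 1, 2, 1, 1]

rank | idx | suffix
   0 |  19 | a
   1 |   9 | abbcbbdbcda
   2 |   7 | adabbcbbdbcda
   3 |  10 | bbcbbdbcda
   4 |  13 | bbdbcda
   5 |  11 | bcbbdbcda
   6 |  16 | bcda
   7 |   0 | bcddbdcadabbcbbdbcda
   8 |  14 | bdbcda
   9 |   4 | bdcadabbcbbdbcda
  10 |   6 | cadabbcbbdbcda
  11 |  12 | cbbdbcda
  12 |  17 | cda
  13 |   1 | cddbdcadabbcbbdbcda
  14 |  18 | da
  15 |   8 | dabbcbbdbcda
  16 |  15 | dbcda
  17 |   3 | dbdcadabbcbbdbcda
  18 |   5 | dcadabbcbbdbcda
  19 |   2 | ddbdcadabbcbbdbcda

SA = [19, 9, 7, 10, 13, 11, 16, 0, 14, 4, 6, 12, 17, 1, 18, 8, 15, 3, 5, 2]
i: (SA[i-1],SA[i]) lcp shared
  1: (19,9) 1 'a'
  2: (9,7) 1 'a'
  3: (7,10) 0 ''
  4: (10,13) 2 'bb'
  5: (13,11) 1 'b'
  6: (11,16) 2 'bc'
  7: (16,0) 3 'bcd'
  8: (0,14) 1 'b'
  9: (14,4) 2 'bd'
  10: (4,6) 0 ''
  11: (6,12) 1 'c'
  12: (12,17) 1 'c'
  13: (17,1) 2 'cd'
  14: (1,18) 0 ''
  15: (18,8) 2 'da'
  16: (8,15) 1 'd'
  17: (15,3) 2 'db'
  18: (3,5) 1 'd'
  19: (5,2) 1 'd'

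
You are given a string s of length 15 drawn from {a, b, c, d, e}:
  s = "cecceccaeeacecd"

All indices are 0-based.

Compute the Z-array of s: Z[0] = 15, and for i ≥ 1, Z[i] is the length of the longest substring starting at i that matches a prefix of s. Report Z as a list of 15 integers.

Z[0]=15
i=1: outside box; Z[1]=0
i=2: outside box; Z[2]=1 grow→box=[2,3)
i=3: outside box; Z[3]=4 grow→box=[3,7)
i=4: min(r-i=3, Z[1]=0)=0; Z[4]=0
i=5: min(r-i=2, Z[2]=1)=1; Z[5]=1
i=6: min(r-i=1, Z[3]=4)=1; Z[6]=1
i=7: outside box; Z[7]=0
i=8: outside box; Z[8]=0
i=9: outside box; Z[9]=0
i=10: outside box; Z[10]=0
i=11: outside box; Z[11]=3 grow→box=[11,14)
i=12: min(r-i=2, Z[1]=0)=0; Z[12]=0
i=13: min(r-i=1, Z[2]=1)=1; Z[13]=1
i=14: outside box; Z[14]=0

[15, 0, 1, 4, 0, 1, 1, 0, 0, 0, 0, 3, 0, 1, 0]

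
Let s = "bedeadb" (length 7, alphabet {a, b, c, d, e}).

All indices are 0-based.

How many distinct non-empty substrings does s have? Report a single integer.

rank | idx | suffix
   0 |   4 | adb
   1 |   6 | b
   2 |   0 | bedeadb
   3 |   5 | db
   4 |   2 | deadb
   5 |   3 | eadb
   6 |   1 | edeadb

SA = [4, 6, 0, 5, 2, 3, 1]
i: (SA[i-1],SA[i]) lcp shared
  1: (4,6) 0 ''
  2: (6,0) 1 'b'
  3: (0,5) 0 ''
  4: (5,2) 1 'd'
  5: (2,3) 0 ''
  6: (3,1) 1 'e'

n(n+1)/2 = 7·8/2 = 28
Σ LCP = 0 + 0 + 1 + 0 + 1 + 0 + 1 = 3
distinct = 28 − 3 = 25

25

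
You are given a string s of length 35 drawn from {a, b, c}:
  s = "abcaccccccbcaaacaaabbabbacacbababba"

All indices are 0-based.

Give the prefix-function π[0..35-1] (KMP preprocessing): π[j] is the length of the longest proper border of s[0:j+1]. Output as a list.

π[0] = 0
j=1 s[j]='b': π[1]=0 (border '')
j=2 s[j]='c': π[2]=0 (border '')
j=3 s[j]='a': π[3]=1 (border 'a')
j=4 s[j]='c': k: 1→0; π[4]=0 (border '')
j=5 s[j]='c': π[5]=0 (border '')
j=6 s[j]='c': π[6]=0 (border '')
j=7 s[j]='c': π[7]=0 (border '')
j=8 s[j]='c': π[8]=0 (border '')
j=9 s[j]='c': π[9]=0 (border '')
j=10 s[j]='b': π[10]=0 (border '')
j=11 s[j]='c': π[11]=0 (border '')
j=12 s[j]='a': π[12]=1 (border 'a')
j=13 s[j]='a': k: 1→0; π[13]=1 (border 'a')
j=14 s[j]='a': k: 1→0; π[14]=1 (border 'a')
j=15 s[j]='c': k: 1→0; π[15]=0 (border '')
j=16 s[j]='a': π[16]=1 (border 'a')
j=17 s[j]='a': k: 1→0; π[17]=1 (border 'a')
j=18 s[j]='a': k: 1→0; π[18]=1 (border 'a')
j=19 s[j]='b': π[19]=2 (border 'ab')
j=20 s[j]='b': k: 2→0; π[20]=0 (border '')
j=21 s[j]='a': π[21]=1 (border 'a')
j=22 s[j]='b': π[22]=2 (border 'ab')
j=23 s[j]='b': k: 2→0; π[23]=0 (border '')
j=24 s[j]='a': π[24]=1 (border 'a')
j=25 s[j]='c': k: 1→0; π[25]=0 (border '')
j=26 s[j]='a': π[26]=1 (border 'a')
j=27 s[j]='c': k: 1→0; π[27]=0 (border '')
j=28 s[j]='b': π[28]=0 (border '')
j=29 s[j]='a': π[29]=1 (border 'a')
j=30 s[j]='b': π[30]=2 (border 'ab')
j=31 s[j]='a': k: 2→0; π[31]=1 (border 'a')
j=32 s[j]='b': π[32]=2 (border 'ab')
j=33 s[j]='b': k: 2→0; π[33]=0 (border '')
j=34 s[j]='a': π[34]=1 (border 'a')

[0, 0, 0, 1, 0, 0, 0, 0, 0, 0, 0, 0, 1, 1, 1, 0, 1, 1, 1, 2, 0, 1, 2, 0, 1, 0, 1, 0, 0, 1, 2, 1, 2, 0, 1]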